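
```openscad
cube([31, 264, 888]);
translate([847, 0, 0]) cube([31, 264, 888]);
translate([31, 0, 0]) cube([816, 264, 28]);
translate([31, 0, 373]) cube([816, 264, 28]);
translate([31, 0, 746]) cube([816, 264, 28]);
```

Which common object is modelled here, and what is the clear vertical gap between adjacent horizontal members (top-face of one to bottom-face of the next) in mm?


A bookshelf. The clear shelf gap is 345 mm.

Two tall side panels with 3 horizontal boards between them — a bookshelf. The first two shelf undersides are at z = 0 and z = 373; with shelf thickness 28, the clear gap is 373 − 0 − 28 = 345 mm.


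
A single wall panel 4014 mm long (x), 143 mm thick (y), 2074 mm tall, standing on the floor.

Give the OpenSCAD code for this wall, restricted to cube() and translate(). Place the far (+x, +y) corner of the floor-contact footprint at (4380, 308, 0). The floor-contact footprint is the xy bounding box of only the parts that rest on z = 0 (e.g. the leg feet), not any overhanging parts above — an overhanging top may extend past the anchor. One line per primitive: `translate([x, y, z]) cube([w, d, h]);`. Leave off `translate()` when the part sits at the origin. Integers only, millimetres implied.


translate([366, 165, 0]) cube([4014, 143, 2074]);


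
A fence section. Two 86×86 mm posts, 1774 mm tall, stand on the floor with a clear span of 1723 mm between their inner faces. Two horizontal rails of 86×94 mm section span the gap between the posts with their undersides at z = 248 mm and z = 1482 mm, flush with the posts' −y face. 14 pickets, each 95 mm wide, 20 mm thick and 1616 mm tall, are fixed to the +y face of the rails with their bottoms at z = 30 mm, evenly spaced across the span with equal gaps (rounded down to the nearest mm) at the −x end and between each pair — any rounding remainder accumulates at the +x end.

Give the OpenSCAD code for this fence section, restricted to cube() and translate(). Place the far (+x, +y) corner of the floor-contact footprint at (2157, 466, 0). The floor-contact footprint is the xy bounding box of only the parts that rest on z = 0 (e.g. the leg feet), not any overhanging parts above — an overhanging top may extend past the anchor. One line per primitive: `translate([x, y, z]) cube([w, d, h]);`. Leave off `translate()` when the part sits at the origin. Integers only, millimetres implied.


translate([262, 380, 0]) cube([86, 86, 1774]);
translate([2071, 380, 0]) cube([86, 86, 1774]);
translate([348, 380, 248]) cube([1723, 86, 94]);
translate([348, 380, 1482]) cube([1723, 86, 94]);
translate([374, 466, 30]) cube([95, 20, 1616]);
translate([495, 466, 30]) cube([95, 20, 1616]);
translate([616, 466, 30]) cube([95, 20, 1616]);
translate([737, 466, 30]) cube([95, 20, 1616]);
translate([858, 466, 30]) cube([95, 20, 1616]);
translate([979, 466, 30]) cube([95, 20, 1616]);
translate([1100, 466, 30]) cube([95, 20, 1616]);
translate([1221, 466, 30]) cube([95, 20, 1616]);
translate([1342, 466, 30]) cube([95, 20, 1616]);
translate([1463, 466, 30]) cube([95, 20, 1616]);
translate([1584, 466, 30]) cube([95, 20, 1616]);
translate([1705, 466, 30]) cube([95, 20, 1616]);
translate([1826, 466, 30]) cube([95, 20, 1616]);
translate([1947, 466, 30]) cube([95, 20, 1616]);


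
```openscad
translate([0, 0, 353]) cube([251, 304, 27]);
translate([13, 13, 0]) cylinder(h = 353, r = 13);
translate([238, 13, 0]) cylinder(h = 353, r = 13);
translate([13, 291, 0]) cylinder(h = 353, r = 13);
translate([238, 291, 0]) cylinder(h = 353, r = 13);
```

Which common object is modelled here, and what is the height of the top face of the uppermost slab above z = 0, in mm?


A stool. The seat height is 380 mm.

A 251×304×27 slab at z = 353 on four corner cylinders — a stool. The seat top is 353 + 27 = 380 mm.


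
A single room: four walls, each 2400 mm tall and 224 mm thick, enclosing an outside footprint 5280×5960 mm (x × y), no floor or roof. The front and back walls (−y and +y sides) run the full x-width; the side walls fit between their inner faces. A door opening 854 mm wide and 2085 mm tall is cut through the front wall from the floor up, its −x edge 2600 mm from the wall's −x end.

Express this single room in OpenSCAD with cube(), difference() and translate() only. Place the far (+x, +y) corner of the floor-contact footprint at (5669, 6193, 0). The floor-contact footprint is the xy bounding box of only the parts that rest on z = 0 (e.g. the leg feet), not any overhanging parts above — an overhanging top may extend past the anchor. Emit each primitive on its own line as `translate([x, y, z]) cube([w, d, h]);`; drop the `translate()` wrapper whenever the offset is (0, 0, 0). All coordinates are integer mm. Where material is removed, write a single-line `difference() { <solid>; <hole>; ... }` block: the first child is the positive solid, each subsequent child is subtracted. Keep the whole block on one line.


difference() { translate([389, 233, 0]) cube([5280, 224, 2400]); translate([2989, 233, 0]) cube([854, 224, 2085]); }
translate([389, 5969, 0]) cube([5280, 224, 2400]);
translate([389, 457, 0]) cube([224, 5512, 2400]);
translate([5445, 457, 0]) cube([224, 5512, 2400]);


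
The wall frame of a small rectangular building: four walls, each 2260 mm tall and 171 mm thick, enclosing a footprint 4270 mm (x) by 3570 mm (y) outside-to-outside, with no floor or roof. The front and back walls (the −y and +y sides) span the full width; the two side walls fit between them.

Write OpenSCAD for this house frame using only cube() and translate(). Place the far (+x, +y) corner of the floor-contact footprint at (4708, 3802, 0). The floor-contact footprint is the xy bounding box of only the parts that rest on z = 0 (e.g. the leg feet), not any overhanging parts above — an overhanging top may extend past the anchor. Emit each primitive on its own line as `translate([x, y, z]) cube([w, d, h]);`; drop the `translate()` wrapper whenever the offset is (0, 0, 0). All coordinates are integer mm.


translate([438, 232, 0]) cube([4270, 171, 2260]);
translate([438, 3631, 0]) cube([4270, 171, 2260]);
translate([438, 403, 0]) cube([171, 3228, 2260]);
translate([4537, 403, 0]) cube([171, 3228, 2260]);


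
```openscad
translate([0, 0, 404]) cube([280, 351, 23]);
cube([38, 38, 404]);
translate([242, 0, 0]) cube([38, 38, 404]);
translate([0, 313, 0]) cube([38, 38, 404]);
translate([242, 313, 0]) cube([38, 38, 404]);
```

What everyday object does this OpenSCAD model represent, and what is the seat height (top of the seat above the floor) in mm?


A stool. The seat height is 427 mm.

A 280×351×23 slab at z = 404 on four corner posts — a stool. The seat top is 404 + 23 = 427 mm.


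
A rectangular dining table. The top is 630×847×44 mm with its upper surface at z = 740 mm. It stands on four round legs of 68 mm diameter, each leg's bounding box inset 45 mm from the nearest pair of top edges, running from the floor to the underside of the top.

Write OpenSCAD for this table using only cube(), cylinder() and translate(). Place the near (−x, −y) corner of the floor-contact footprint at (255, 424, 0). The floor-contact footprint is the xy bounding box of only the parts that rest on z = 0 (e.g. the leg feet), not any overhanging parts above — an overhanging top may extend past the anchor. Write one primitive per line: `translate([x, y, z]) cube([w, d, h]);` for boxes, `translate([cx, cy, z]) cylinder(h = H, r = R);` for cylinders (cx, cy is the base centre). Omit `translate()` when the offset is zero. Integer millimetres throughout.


translate([210, 379, 696]) cube([630, 847, 44]);
translate([289, 458, 0]) cylinder(h = 696, r = 34);
translate([761, 458, 0]) cylinder(h = 696, r = 34);
translate([289, 1147, 0]) cylinder(h = 696, r = 34);
translate([761, 1147, 0]) cylinder(h = 696, r = 34);


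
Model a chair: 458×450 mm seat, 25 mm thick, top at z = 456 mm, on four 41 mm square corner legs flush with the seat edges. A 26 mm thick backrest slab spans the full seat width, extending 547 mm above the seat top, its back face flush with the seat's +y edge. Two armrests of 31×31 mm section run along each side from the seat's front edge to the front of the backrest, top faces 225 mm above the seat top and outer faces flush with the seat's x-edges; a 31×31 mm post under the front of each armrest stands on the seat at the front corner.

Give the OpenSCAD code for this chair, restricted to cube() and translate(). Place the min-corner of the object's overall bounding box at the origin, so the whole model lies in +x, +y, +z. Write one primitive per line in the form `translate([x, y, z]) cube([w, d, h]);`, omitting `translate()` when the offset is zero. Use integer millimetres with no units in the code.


translate([0, 0, 431]) cube([458, 450, 25]);
cube([41, 41, 431]);
translate([417, 0, 0]) cube([41, 41, 431]);
translate([0, 409, 0]) cube([41, 41, 431]);
translate([417, 409, 0]) cube([41, 41, 431]);
translate([0, 424, 456]) cube([458, 26, 547]);
translate([0, 0, 650]) cube([31, 424, 31]);
translate([427, 0, 650]) cube([31, 424, 31]);
translate([0, 0, 456]) cube([31, 31, 194]);
translate([427, 0, 456]) cube([31, 31, 194]);


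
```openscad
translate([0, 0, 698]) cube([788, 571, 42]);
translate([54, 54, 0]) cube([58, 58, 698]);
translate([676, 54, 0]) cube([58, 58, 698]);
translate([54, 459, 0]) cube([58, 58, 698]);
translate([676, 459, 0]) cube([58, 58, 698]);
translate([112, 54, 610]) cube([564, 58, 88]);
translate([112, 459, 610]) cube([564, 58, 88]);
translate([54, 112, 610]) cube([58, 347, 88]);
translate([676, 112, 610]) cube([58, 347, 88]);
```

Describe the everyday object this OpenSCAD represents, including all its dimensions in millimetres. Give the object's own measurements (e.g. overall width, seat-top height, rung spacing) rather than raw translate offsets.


A table: top 788 mm (x) × 571 mm (y), 42 mm thick, upper face at z = 740 mm, on four 58×58 mm square legs, each inset 54 mm from the nearest pair of top edges from z = 0 to the bottom of the top. Four apron rails, 58 mm thick and 88 mm tall, run between adjacent legs with their top edges flush with the underside of the top and their outer faces flush with the legs' outer faces.


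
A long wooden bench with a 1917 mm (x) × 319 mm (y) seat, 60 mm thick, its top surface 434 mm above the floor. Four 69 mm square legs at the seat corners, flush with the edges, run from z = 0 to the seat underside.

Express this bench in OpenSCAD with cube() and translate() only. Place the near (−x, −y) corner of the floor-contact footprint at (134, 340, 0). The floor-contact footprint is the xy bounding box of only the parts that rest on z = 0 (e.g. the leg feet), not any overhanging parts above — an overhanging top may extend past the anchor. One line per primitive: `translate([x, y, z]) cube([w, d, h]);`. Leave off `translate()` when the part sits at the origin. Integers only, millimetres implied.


translate([134, 340, 374]) cube([1917, 319, 60]);
translate([134, 340, 0]) cube([69, 69, 374]);
translate([134, 590, 0]) cube([69, 69, 374]);
translate([1982, 340, 0]) cube([69, 69, 374]);
translate([1982, 590, 0]) cube([69, 69, 374]);


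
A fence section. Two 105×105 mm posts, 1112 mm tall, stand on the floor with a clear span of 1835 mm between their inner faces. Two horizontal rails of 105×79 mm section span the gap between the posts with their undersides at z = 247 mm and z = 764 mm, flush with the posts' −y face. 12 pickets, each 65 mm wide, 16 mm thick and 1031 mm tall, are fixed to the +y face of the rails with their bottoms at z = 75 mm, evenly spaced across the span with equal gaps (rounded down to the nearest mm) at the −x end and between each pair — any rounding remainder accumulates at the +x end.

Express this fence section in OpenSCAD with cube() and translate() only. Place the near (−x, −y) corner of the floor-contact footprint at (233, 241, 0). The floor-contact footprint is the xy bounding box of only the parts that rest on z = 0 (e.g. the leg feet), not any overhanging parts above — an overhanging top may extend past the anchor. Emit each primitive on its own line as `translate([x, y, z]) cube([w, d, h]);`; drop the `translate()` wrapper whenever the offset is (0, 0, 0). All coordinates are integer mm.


translate([233, 241, 0]) cube([105, 105, 1112]);
translate([2173, 241, 0]) cube([105, 105, 1112]);
translate([338, 241, 247]) cube([1835, 105, 79]);
translate([338, 241, 764]) cube([1835, 105, 79]);
translate([419, 346, 75]) cube([65, 16, 1031]);
translate([565, 346, 75]) cube([65, 16, 1031]);
translate([711, 346, 75]) cube([65, 16, 1031]);
translate([857, 346, 75]) cube([65, 16, 1031]);
translate([1003, 346, 75]) cube([65, 16, 1031]);
translate([1149, 346, 75]) cube([65, 16, 1031]);
translate([1295, 346, 75]) cube([65, 16, 1031]);
translate([1441, 346, 75]) cube([65, 16, 1031]);
translate([1587, 346, 75]) cube([65, 16, 1031]);
translate([1733, 346, 75]) cube([65, 16, 1031]);
translate([1879, 346, 75]) cube([65, 16, 1031]);
translate([2025, 346, 75]) cube([65, 16, 1031]);


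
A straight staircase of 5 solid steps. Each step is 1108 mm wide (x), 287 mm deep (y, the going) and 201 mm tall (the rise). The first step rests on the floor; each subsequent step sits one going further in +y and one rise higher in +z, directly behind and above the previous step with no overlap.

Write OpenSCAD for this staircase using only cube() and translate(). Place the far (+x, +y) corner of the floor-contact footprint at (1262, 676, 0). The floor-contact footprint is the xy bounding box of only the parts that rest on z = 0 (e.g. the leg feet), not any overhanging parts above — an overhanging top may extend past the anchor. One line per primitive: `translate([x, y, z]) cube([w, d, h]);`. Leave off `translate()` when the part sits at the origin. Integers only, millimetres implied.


translate([154, 389, 0]) cube([1108, 287, 201]);
translate([154, 676, 201]) cube([1108, 287, 201]);
translate([154, 963, 402]) cube([1108, 287, 201]);
translate([154, 1250, 603]) cube([1108, 287, 201]);
translate([154, 1537, 804]) cube([1108, 287, 201]);


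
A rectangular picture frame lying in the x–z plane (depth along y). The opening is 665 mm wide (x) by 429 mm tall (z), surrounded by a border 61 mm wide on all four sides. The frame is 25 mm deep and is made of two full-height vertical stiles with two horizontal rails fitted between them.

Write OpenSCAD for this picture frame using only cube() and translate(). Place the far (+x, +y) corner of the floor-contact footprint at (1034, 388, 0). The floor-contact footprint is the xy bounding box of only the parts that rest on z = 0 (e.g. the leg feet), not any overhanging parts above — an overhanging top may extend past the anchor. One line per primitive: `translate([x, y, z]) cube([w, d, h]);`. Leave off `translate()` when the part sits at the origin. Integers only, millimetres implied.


translate([247, 363, 0]) cube([61, 25, 551]);
translate([973, 363, 0]) cube([61, 25, 551]);
translate([308, 363, 0]) cube([665, 25, 61]);
translate([308, 363, 490]) cube([665, 25, 61]);


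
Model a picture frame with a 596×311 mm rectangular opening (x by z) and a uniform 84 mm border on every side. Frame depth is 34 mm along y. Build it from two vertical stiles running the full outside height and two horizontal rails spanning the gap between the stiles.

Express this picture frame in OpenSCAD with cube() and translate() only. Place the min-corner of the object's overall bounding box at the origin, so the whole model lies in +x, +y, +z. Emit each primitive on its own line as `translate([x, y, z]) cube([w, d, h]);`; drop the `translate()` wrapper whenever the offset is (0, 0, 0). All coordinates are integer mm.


cube([84, 34, 479]);
translate([680, 0, 0]) cube([84, 34, 479]);
translate([84, 0, 0]) cube([596, 34, 84]);
translate([84, 0, 395]) cube([596, 34, 84]);


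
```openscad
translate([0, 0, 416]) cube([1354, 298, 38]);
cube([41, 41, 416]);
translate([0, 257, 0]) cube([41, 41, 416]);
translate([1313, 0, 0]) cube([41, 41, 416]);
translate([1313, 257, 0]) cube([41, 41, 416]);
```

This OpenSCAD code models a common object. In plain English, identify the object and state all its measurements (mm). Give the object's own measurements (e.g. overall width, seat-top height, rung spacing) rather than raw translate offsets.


A long wooden bench with a 1354 mm (x) × 298 mm (y) seat, 38 mm thick, its top surface 454 mm above the floor. Four 41 mm square legs at the seat corners, flush with the edges, run from z = 0 to the seat underside.


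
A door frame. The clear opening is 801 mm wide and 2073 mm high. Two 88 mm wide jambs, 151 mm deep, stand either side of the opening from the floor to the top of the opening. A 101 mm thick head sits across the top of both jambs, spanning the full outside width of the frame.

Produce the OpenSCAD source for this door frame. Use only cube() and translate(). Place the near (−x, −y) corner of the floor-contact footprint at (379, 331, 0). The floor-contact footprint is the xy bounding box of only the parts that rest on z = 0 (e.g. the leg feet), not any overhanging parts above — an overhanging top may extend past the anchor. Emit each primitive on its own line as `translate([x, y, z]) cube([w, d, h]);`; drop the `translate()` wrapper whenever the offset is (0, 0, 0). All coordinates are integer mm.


translate([379, 331, 0]) cube([88, 151, 2073]);
translate([1268, 331, 0]) cube([88, 151, 2073]);
translate([379, 331, 2073]) cube([977, 151, 101]);


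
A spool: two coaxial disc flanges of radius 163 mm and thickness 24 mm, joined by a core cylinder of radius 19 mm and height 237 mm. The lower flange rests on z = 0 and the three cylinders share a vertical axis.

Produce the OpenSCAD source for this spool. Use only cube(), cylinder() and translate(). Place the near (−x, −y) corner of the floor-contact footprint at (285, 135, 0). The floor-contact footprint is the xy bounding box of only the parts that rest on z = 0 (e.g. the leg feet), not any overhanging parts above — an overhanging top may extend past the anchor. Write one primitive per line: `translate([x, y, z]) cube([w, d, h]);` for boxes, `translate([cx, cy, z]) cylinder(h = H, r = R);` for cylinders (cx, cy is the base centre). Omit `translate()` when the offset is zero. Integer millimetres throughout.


translate([448, 298, 0]) cylinder(h = 24, r = 163);
translate([448, 298, 24]) cylinder(h = 237, r = 19);
translate([448, 298, 261]) cylinder(h = 24, r = 163);


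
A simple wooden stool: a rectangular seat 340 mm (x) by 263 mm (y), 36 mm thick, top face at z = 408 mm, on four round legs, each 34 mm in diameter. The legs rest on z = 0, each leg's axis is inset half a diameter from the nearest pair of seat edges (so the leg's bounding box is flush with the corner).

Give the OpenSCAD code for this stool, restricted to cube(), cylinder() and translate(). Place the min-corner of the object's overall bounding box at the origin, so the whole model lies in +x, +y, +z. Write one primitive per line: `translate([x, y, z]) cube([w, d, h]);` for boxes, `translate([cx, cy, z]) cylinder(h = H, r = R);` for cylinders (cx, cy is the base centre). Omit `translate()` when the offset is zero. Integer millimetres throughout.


translate([0, 0, 372]) cube([340, 263, 36]);
translate([17, 17, 0]) cylinder(h = 372, r = 17);
translate([323, 17, 0]) cylinder(h = 372, r = 17);
translate([17, 246, 0]) cylinder(h = 372, r = 17);
translate([323, 246, 0]) cylinder(h = 372, r = 17);


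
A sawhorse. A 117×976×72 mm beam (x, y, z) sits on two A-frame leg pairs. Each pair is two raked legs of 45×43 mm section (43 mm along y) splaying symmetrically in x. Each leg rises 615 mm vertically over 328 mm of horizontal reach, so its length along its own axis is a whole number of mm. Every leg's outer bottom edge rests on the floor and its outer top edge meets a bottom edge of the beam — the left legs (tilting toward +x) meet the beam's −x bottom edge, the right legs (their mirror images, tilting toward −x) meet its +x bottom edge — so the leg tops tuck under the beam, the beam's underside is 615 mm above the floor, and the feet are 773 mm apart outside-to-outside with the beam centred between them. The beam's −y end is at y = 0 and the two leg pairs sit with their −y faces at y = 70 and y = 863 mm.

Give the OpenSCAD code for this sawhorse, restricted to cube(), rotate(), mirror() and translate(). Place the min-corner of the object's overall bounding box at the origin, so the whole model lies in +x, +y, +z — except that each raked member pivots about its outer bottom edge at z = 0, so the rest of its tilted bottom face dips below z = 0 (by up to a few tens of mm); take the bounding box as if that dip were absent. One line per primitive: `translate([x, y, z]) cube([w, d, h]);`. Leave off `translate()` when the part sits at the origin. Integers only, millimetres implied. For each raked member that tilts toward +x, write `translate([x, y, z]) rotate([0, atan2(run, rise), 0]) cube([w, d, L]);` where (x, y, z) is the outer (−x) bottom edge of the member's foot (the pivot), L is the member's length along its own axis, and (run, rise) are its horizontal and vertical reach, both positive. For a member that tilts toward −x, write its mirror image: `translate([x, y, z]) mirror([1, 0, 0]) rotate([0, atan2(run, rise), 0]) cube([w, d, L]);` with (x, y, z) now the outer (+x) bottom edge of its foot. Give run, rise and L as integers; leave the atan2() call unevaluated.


translate([328, 0, 615]) cube([117, 976, 72]);
translate([0, 70, 0]) rotate([0, atan2(328, 615), 0]) cube([45, 43, 697]);
translate([773, 70, 0]) mirror([1, 0, 0]) rotate([0, atan2(328, 615), 0]) cube([45, 43, 697]);
translate([0, 863, 0]) rotate([0, atan2(328, 615), 0]) cube([45, 43, 697]);
translate([773, 863, 0]) mirror([1, 0, 0]) rotate([0, atan2(328, 615), 0]) cube([45, 43, 697]);


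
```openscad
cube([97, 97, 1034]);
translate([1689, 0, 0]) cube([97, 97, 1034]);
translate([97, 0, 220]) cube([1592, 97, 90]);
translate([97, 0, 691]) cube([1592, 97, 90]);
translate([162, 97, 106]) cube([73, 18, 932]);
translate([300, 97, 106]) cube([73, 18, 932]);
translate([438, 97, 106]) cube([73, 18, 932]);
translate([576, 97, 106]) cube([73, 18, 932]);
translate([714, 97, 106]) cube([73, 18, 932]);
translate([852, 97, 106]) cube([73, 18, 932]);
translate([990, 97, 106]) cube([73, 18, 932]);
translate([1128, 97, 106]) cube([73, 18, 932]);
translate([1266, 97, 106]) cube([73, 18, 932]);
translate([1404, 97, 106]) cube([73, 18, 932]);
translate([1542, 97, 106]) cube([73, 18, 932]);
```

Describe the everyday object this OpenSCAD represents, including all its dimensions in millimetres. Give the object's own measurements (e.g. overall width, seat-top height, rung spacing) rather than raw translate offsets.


A fence section. Two 97×97 mm posts, 1034 mm tall, stand on the floor with a clear span of 1592 mm between their inner faces. Two horizontal rails of 97×90 mm section span the gap between the posts with their undersides at z = 220 mm and z = 691 mm, flush with the posts' −y face. 11 pickets, each 73 mm wide, 18 mm thick and 932 mm tall, are fixed to the +y face of the rails with their bottoms at z = 106 mm, spaced across the span with a 65 mm gap after the −x post and between neighbouring pickets, with 74 mm left before the +x post.


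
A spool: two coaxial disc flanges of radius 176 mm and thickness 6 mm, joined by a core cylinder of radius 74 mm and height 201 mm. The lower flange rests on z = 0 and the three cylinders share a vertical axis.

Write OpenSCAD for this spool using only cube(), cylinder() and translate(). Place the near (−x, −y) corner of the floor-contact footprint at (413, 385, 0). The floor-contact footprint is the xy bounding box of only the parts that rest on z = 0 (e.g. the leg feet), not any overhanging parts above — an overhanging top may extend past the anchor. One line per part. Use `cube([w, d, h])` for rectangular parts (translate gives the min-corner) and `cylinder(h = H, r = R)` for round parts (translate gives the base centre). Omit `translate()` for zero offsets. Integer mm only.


translate([589, 561, 0]) cylinder(h = 6, r = 176);
translate([589, 561, 6]) cylinder(h = 201, r = 74);
translate([589, 561, 207]) cylinder(h = 6, r = 176);


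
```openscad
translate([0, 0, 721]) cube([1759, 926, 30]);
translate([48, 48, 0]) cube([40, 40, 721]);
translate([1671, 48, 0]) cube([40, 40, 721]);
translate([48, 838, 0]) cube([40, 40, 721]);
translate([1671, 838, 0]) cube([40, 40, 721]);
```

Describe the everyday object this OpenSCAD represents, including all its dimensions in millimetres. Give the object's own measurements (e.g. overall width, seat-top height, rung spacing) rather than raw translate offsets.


A table: top 1759 mm (x) × 926 mm (y), 30 mm thick, upper face at z = 751 mm, on four 40×40 mm square legs, each inset 48 mm from the nearest pair of top edges from z = 0 to the bottom of the top.


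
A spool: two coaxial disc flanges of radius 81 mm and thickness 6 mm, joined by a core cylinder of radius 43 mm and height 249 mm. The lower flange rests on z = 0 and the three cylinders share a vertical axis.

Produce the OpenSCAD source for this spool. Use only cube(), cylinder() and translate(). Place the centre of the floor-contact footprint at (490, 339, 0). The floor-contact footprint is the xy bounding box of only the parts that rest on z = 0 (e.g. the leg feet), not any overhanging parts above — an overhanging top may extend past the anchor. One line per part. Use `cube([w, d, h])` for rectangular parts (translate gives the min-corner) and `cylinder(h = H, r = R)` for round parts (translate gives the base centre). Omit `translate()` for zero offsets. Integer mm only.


translate([490, 339, 0]) cylinder(h = 6, r = 81);
translate([490, 339, 6]) cylinder(h = 249, r = 43);
translate([490, 339, 255]) cylinder(h = 6, r = 81);


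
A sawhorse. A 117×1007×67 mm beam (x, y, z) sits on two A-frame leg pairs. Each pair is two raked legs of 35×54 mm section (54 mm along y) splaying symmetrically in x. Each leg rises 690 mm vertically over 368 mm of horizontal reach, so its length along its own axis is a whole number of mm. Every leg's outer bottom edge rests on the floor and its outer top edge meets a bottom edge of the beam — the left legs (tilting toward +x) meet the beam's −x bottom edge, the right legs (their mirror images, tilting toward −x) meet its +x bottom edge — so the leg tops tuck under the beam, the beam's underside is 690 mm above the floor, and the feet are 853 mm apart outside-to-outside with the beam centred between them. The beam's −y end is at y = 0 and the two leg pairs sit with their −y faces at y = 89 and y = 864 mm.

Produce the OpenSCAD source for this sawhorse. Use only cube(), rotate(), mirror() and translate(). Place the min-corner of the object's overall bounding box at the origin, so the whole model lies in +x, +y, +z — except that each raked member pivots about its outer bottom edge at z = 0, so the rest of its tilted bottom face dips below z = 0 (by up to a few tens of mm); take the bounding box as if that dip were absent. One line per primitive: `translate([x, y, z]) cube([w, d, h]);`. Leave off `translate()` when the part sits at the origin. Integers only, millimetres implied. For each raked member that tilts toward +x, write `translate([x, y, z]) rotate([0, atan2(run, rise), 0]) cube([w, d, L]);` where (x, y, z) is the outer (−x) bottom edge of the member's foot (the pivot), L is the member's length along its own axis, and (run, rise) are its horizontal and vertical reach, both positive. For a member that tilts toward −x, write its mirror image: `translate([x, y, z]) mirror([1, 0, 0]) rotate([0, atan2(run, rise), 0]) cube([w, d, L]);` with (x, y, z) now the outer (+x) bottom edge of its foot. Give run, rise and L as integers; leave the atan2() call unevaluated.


translate([368, 0, 690]) cube([117, 1007, 67]);
translate([0, 89, 0]) rotate([0, atan2(368, 690), 0]) cube([35, 54, 782]);
translate([853, 89, 0]) mirror([1, 0, 0]) rotate([0, atan2(368, 690), 0]) cube([35, 54, 782]);
translate([0, 864, 0]) rotate([0, atan2(368, 690), 0]) cube([35, 54, 782]);
translate([853, 864, 0]) mirror([1, 0, 0]) rotate([0, atan2(368, 690), 0]) cube([35, 54, 782]);


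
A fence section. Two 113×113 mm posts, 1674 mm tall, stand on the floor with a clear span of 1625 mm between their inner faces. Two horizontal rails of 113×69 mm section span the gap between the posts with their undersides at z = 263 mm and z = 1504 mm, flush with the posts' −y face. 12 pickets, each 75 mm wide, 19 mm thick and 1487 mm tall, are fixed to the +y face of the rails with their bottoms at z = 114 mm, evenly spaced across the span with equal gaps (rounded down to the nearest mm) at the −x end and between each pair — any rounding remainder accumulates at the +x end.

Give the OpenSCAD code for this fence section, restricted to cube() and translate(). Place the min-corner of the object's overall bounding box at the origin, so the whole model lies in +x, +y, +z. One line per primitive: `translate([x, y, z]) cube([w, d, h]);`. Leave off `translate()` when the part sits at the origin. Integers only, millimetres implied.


cube([113, 113, 1674]);
translate([1738, 0, 0]) cube([113, 113, 1674]);
translate([113, 0, 263]) cube([1625, 113, 69]);
translate([113, 0, 1504]) cube([1625, 113, 69]);
translate([168, 113, 114]) cube([75, 19, 1487]);
translate([298, 113, 114]) cube([75, 19, 1487]);
translate([428, 113, 114]) cube([75, 19, 1487]);
translate([558, 113, 114]) cube([75, 19, 1487]);
translate([688, 113, 114]) cube([75, 19, 1487]);
translate([818, 113, 114]) cube([75, 19, 1487]);
translate([948, 113, 114]) cube([75, 19, 1487]);
translate([1078, 113, 114]) cube([75, 19, 1487]);
translate([1208, 113, 114]) cube([75, 19, 1487]);
translate([1338, 113, 114]) cube([75, 19, 1487]);
translate([1468, 113, 114]) cube([75, 19, 1487]);
translate([1598, 113, 114]) cube([75, 19, 1487]);


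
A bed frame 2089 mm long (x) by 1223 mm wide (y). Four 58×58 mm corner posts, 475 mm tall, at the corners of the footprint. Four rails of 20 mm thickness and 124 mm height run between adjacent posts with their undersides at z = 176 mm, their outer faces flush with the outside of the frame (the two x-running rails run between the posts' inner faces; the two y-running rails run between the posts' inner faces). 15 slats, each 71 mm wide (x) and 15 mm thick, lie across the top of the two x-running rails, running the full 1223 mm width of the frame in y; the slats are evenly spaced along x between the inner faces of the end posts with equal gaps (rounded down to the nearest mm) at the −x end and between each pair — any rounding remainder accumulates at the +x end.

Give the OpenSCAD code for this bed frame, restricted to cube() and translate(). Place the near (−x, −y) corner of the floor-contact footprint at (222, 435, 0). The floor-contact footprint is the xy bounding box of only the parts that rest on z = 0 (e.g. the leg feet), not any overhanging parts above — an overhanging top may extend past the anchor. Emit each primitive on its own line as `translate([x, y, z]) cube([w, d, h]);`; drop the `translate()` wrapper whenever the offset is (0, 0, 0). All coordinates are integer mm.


translate([222, 435, 0]) cube([58, 58, 475]);
translate([222, 1600, 0]) cube([58, 58, 475]);
translate([2253, 435, 0]) cube([58, 58, 475]);
translate([2253, 1600, 0]) cube([58, 58, 475]);
translate([280, 435, 176]) cube([1973, 20, 124]);
translate([280, 1638, 176]) cube([1973, 20, 124]);
translate([222, 493, 176]) cube([20, 1107, 124]);
translate([2291, 493, 176]) cube([20, 1107, 124]);
translate([336, 435, 300]) cube([71, 1223, 15]);
translate([463, 435, 300]) cube([71, 1223, 15]);
translate([590, 435, 300]) cube([71, 1223, 15]);
translate([717, 435, 300]) cube([71, 1223, 15]);
translate([844, 435, 300]) cube([71, 1223, 15]);
translate([971, 435, 300]) cube([71, 1223, 15]);
translate([1098, 435, 300]) cube([71, 1223, 15]);
translate([1225, 435, 300]) cube([71, 1223, 15]);
translate([1352, 435, 300]) cube([71, 1223, 15]);
translate([1479, 435, 300]) cube([71, 1223, 15]);
translate([1606, 435, 300]) cube([71, 1223, 15]);
translate([1733, 435, 300]) cube([71, 1223, 15]);
translate([1860, 435, 300]) cube([71, 1223, 15]);
translate([1987, 435, 300]) cube([71, 1223, 15]);
translate([2114, 435, 300]) cube([71, 1223, 15]);


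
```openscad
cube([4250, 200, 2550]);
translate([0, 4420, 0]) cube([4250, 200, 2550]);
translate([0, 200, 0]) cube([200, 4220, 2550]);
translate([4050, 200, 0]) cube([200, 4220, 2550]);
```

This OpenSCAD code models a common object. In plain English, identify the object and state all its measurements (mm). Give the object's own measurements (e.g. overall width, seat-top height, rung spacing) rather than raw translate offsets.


The wall frame of a small rectangular building: four walls, each 2550 mm tall and 200 mm thick, enclosing a footprint 4250 mm (x) by 4620 mm (y) outside-to-outside, with no floor or roof. The front and back walls (the −y and +y sides) span the full width; the two side walls fit between them.


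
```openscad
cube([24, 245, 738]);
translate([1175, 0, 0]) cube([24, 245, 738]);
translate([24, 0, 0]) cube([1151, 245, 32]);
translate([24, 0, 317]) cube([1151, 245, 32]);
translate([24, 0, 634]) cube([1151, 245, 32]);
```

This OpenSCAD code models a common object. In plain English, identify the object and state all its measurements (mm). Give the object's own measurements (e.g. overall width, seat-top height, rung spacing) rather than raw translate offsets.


An open bookshelf. Two side panels, each 24 mm thick, 245 mm deep and 738 mm tall, stand 1199 mm apart (outside-to-outside). Between them sit 3 shelves, each 32 mm thick and 245 mm deep, spanning the full gap between the sides. The bottom shelf rests on the floor (its underside at z = 0) and the clear gap between one shelf's top and the next shelf's underside is 285 mm.


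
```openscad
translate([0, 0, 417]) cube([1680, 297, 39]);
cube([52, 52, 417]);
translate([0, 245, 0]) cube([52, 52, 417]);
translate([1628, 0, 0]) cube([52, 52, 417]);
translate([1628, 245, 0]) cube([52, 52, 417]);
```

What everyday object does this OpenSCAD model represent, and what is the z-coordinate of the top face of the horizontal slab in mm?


A bench. The seat-top height is 456 mm.

A long slab on four corner posts — a bench. The slab sits at z = 417 with thickness 39, so the top is 417 + 39 = 456 mm.


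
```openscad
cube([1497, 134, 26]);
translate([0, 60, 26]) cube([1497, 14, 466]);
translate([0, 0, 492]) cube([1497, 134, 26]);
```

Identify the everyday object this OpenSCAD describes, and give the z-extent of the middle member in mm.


An I-beam. The web height is 466 mm.

Two wide flanges with a thin centred web — an I-beam. Overall 518 mm minus two 26 mm flanges gives a web of 518 − 2·26 = 466 mm.


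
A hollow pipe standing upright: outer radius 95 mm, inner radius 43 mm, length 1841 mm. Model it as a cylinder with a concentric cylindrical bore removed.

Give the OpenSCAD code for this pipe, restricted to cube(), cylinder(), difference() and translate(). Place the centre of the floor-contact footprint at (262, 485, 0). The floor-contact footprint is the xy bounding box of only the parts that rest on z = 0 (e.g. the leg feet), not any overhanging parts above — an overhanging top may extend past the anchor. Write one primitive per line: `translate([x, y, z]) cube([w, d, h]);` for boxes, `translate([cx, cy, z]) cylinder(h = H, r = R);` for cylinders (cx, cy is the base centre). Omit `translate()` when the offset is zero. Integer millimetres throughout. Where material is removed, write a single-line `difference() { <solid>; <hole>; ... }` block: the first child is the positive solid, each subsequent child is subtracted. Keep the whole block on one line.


difference() { translate([262, 485, 0]) cylinder(h = 1841, r = 95); translate([262, 485, 0]) cylinder(h = 1841, r = 43); }


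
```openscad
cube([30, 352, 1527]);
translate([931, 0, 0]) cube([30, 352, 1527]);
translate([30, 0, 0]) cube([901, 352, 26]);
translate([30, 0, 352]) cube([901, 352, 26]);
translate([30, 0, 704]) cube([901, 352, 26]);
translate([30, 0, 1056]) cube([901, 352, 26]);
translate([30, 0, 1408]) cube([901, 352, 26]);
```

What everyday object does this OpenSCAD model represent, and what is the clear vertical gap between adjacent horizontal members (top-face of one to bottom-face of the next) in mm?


A bookshelf. The clear shelf gap is 326 mm.

Two tall side panels with 5 horizontal boards between them — a bookshelf. The first two shelf undersides are at z = 0 and z = 352; with shelf thickness 26, the clear gap is 352 − 0 − 26 = 326 mm.


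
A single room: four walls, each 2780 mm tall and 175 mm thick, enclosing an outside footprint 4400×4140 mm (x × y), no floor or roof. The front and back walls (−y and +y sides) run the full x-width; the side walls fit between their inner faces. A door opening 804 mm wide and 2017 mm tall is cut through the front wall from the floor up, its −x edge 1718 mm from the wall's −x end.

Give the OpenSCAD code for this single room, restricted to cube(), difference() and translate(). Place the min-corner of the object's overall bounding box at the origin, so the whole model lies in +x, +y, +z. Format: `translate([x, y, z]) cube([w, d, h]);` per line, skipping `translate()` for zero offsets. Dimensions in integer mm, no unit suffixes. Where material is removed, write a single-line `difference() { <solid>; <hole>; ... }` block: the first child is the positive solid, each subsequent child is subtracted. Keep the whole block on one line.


difference() { cube([4400, 175, 2780]); translate([1718, 0, 0]) cube([804, 175, 2017]); }
translate([0, 3965, 0]) cube([4400, 175, 2780]);
translate([0, 175, 0]) cube([175, 3790, 2780]);
translate([4225, 175, 0]) cube([175, 3790, 2780]);


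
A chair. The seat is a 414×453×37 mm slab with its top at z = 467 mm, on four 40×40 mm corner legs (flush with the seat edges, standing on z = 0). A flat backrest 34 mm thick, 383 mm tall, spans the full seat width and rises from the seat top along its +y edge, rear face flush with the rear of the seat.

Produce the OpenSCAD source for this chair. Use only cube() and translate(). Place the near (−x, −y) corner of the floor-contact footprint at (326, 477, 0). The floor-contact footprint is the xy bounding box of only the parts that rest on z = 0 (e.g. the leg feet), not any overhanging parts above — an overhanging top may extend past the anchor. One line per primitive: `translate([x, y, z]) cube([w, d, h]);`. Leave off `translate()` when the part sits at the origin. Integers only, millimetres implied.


translate([326, 477, 430]) cube([414, 453, 37]);
translate([326, 477, 0]) cube([40, 40, 430]);
translate([700, 477, 0]) cube([40, 40, 430]);
translate([326, 890, 0]) cube([40, 40, 430]);
translate([700, 890, 0]) cube([40, 40, 430]);
translate([326, 896, 467]) cube([414, 34, 383]);


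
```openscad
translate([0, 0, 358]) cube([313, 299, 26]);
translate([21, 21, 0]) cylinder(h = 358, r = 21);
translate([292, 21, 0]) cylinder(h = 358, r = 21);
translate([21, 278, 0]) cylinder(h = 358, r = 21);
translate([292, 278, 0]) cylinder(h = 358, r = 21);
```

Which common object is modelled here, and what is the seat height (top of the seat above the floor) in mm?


A stool. The seat height is 384 mm.

A 313×299×26 slab at z = 358 on four corner cylinders — a stool. The seat top is 358 + 26 = 384 mm.


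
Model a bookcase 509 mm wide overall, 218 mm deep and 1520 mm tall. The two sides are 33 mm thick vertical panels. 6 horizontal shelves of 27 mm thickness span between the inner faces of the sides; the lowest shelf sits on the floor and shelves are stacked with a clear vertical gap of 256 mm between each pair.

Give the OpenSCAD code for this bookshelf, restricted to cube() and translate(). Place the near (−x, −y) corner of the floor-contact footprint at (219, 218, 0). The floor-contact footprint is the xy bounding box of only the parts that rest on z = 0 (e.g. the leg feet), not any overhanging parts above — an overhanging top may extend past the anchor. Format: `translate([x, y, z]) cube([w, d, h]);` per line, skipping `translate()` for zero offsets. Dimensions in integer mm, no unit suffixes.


translate([219, 218, 0]) cube([33, 218, 1520]);
translate([695, 218, 0]) cube([33, 218, 1520]);
translate([252, 218, 0]) cube([443, 218, 27]);
translate([252, 218, 283]) cube([443, 218, 27]);
translate([252, 218, 566]) cube([443, 218, 27]);
translate([252, 218, 849]) cube([443, 218, 27]);
translate([252, 218, 1132]) cube([443, 218, 27]);
translate([252, 218, 1415]) cube([443, 218, 27]);
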